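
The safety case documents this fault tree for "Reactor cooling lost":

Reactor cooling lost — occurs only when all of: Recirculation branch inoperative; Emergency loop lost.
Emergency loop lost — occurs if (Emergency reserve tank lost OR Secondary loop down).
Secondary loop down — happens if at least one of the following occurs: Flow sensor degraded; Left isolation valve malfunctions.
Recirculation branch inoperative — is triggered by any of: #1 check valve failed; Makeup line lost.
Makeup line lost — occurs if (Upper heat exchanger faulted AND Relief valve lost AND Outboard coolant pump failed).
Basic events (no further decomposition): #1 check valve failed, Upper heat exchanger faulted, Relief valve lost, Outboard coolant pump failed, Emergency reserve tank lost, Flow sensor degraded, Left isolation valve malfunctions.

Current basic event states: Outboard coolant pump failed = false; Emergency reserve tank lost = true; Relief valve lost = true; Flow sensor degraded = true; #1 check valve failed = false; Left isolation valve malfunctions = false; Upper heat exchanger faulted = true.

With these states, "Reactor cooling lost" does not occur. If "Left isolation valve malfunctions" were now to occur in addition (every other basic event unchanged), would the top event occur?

Counterfactual: set "Left isolation valve malfunctions" to occurred.
Makeup line lost [AND]: Upper heat exchanger faulted=occurs, Relief valve lost=occurs, Outboard coolant pump failed=not → not all inputs occur → does not occur.
Recirculation branch inoperative [OR]: #1 check valve failed=not, Makeup line lost=not → no input occurs → does not occur.
Secondary loop down [OR]: Flow sensor degraded=occurs, Left isolation valve malfunctions=occurs → at least one input occurs → occurs.
Emergency loop lost [OR]: Emergency reserve tank lost=occurs, Secondary loop down=occurs → at least one input occurs → occurs.
Reactor cooling lost [AND]: Recirculation branch inoperative=not, Emergency loop lost=occurs → not all inputs occur → does not occur.

No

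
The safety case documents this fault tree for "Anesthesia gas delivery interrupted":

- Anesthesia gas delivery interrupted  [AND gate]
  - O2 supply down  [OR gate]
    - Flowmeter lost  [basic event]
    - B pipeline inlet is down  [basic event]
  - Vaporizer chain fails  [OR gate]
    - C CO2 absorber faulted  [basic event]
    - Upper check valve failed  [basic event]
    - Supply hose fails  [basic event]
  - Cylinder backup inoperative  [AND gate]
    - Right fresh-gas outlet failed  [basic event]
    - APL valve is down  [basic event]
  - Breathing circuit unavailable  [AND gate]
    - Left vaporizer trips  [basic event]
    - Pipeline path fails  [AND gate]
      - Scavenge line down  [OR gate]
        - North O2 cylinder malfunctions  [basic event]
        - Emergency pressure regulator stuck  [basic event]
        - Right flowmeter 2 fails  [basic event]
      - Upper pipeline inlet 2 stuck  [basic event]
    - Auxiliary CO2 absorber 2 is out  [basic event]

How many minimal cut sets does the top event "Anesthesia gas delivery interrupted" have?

O2 supply down [OR]: union of children's cut sets → 2 cut set(s).
Vaporizer chain fails [OR]: union of children's cut sets → 3 cut set(s).
Cylinder backup inoperative [AND]: one cut set from each child combined → 1 × 1 = 1 cut set(s).
Scavenge line down [OR]: union of children's cut sets → 3 cut set(s).
Pipeline path fails [AND]: one cut set from each child combined → 3 × 1 = 3 cut set(s).
Breathing circuit unavailable [AND]: one cut set from each child combined → 1 × 3 × 1 = 3 cut set(s).
Anesthesia gas delivery interrupted [AND]: one cut set from each child combined → 2 × 3 × 1 × 3 = 18 cut set(s).

18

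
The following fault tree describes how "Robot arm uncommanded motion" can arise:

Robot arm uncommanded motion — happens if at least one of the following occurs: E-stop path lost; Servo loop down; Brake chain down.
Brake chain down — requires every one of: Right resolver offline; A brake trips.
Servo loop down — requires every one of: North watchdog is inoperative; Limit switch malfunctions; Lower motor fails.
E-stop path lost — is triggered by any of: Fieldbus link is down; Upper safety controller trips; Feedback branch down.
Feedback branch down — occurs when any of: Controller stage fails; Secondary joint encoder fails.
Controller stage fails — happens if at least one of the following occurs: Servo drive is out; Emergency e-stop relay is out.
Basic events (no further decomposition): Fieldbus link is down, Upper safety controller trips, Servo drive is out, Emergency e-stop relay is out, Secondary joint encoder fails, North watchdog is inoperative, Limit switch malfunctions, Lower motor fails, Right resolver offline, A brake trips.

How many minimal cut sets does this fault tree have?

7

Controller stage fails [OR]: union of children's cut sets → 2 cut set(s).
Feedback branch down [OR]: union of children's cut sets → 3 cut set(s).
E-stop path lost [OR]: union of children's cut sets → 5 cut set(s).
Servo loop down [AND]: one cut set from each child combined → 1 × 1 × 1 = 1 cut set(s).
Brake chain down [AND]: one cut set from each child combined → 1 × 1 = 1 cut set(s).
Robot arm uncommanded motion [OR]: union of children's cut sets → 7 cut set(s).
Minimal cut sets: {Fieldbus link is down}; {Upper safety controller trips}; {Servo drive is out}; {Emergency e-stop relay is out}; {Secondary joint encoder fails}; {Limit switch malfunctions, Lower motor fails, North watchdog is inoperative}; {A brake trips, Right resolver offline}.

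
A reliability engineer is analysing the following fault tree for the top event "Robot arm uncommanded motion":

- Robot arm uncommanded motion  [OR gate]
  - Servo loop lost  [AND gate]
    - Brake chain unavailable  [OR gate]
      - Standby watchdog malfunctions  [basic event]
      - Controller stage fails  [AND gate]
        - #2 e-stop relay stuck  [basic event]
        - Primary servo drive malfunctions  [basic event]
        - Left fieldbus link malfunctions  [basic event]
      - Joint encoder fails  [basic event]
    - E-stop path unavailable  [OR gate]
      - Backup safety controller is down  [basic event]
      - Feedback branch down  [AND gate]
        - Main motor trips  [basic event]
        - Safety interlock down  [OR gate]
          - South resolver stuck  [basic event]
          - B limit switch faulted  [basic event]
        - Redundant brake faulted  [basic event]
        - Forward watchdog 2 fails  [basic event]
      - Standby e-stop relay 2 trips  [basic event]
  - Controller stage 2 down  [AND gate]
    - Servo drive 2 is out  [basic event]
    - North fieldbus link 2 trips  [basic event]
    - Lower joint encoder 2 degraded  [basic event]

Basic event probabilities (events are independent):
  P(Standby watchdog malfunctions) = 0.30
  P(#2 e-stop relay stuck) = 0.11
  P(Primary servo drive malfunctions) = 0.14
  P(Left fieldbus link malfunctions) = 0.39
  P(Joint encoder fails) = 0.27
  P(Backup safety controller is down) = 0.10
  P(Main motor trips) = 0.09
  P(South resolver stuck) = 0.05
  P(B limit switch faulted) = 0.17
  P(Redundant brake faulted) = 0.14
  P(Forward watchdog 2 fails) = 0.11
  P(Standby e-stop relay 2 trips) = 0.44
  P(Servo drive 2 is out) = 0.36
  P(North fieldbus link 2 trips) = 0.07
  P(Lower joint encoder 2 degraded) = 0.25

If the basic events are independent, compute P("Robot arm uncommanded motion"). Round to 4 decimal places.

P(Controller stage fails) [AND] = 0.11 × 0.14 × 0.39 = 0.006006
P(Brake chain unavailable) [OR] = 1 − (1−0.30) × (1−0.006006) × (1−0.27) = 0.492069
P(Safety interlock down) [OR] = 1 − (1−0.05) × (1−0.17) = 0.211500
P(Feedback branch down) [AND] = 0.09 × 0.211500 × 0.14 × 0.11 = 0.000293
P(E-stop path unavailable) [OR] = 1 − (1−0.10) × (1−0.000293) × (1−0.44) = 0.496148
P(Servo loop lost) [AND] = 0.492069 × 0.496148 = 0.244139
P(Controller stage 2 down) [AND] = 0.36 × 0.07 × 0.25 = 0.006300
P(Robot arm uncommanded motion) [OR] = 1 − (1−0.244139) × (1−0.006300) = 0.248901
Rounded to 4 decimal places: P(Robot arm uncommanded motion) ≈ 0.2489.

0.2489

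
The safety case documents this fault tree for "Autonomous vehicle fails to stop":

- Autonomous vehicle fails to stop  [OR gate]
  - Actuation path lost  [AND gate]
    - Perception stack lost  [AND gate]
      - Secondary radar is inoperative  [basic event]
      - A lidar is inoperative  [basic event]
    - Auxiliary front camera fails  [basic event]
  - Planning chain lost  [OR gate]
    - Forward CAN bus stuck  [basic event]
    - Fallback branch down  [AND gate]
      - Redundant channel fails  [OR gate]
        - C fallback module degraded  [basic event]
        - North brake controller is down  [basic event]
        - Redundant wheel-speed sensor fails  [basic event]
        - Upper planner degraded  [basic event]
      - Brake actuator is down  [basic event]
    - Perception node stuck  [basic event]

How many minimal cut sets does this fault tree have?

Perception stack lost [AND]: one cut set from each child combined → 1 × 1 = 1 cut set(s).
Actuation path lost [AND]: one cut set from each child combined → 1 × 1 = 1 cut set(s).
Redundant channel fails [OR]: union of children's cut sets → 4 cut set(s).
Fallback branch down [AND]: one cut set from each child combined → 4 × 1 = 4 cut set(s).
Planning chain lost [OR]: union of children's cut sets → 6 cut set(s).
Autonomous vehicle fails to stop [OR]: union of children's cut sets → 7 cut set(s).
Minimal cut sets: {A lidar is inoperative, Auxiliary front camera fails, Secondary radar is inoperative}; {Forward CAN bus stuck}; {Brake actuator is down, C fallback module degraded}; {Brake actuator is down, North brake controller is down}; {Brake actuator is down, Redundant wheel-speed sensor fails}; {Brake actuator is down, Upper planner degraded}; {Perception node stuck}.

7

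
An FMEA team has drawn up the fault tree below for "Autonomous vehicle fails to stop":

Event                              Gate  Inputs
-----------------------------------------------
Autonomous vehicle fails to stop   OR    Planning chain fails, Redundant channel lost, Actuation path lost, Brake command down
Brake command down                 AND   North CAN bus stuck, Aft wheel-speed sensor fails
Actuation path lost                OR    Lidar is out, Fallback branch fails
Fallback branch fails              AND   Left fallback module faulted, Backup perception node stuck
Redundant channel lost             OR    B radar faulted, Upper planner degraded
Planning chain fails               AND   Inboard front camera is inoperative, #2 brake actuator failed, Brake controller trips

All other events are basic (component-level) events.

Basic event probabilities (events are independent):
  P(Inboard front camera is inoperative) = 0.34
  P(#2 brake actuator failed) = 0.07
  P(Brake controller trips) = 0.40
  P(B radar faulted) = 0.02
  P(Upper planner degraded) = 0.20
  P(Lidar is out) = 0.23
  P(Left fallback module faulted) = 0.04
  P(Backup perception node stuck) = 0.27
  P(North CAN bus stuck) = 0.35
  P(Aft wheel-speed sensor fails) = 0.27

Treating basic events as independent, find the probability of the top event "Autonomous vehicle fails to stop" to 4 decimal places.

P(Planning chain fails) [AND] = 0.34 × 0.07 × 0.40 = 0.009520
P(Redundant channel lost) [OR] = 1 − (1−0.02) × (1−0.20) = 0.216000
P(Fallback branch fails) [AND] = 0.04 × 0.27 = 0.010800
P(Actuation path lost) [OR] = 1 − (1−0.23) × (1−0.010800) = 0.238316
P(Brake command down) [AND] = 0.35 × 0.27 = 0.094500
P(Autonomous vehicle fails to stop) [OR] = 1 − (1−0.009520) × (1−0.216000) × (1−0.238316) × (1−0.094500) = 0.464419
Rounded to 4 decimal places: P(Autonomous vehicle fails to stop) ≈ 0.4644.

0.4644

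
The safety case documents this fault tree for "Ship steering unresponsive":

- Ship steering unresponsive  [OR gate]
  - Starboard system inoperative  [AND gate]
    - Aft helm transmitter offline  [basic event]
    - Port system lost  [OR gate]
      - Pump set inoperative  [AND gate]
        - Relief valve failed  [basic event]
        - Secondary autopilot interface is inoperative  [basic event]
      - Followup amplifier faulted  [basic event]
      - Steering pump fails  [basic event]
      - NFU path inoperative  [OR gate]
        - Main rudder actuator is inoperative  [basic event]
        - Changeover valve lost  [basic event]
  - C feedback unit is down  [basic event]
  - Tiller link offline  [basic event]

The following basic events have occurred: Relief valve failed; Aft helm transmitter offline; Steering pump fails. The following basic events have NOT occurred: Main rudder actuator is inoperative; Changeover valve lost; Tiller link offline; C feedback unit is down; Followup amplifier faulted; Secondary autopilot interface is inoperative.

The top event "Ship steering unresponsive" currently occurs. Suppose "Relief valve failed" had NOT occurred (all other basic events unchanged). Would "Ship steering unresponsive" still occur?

Yes

Counterfactual: set "Relief valve failed" to not occurred.
Pump set inoperative [AND]: Relief valve failed=not, Secondary autopilot interface is inoperative=not → not all inputs occur → does not occur.
NFU path inoperative [OR]: Main rudder actuator is inoperative=not, Changeover valve lost=not → no input occurs → does not occur.
Port system lost [OR]: Pump set inoperative=not, Followup amplifier faulted=not, Steering pump fails=occurs, NFU path inoperative=not → at least one input occurs → occurs.
Starboard system inoperative [AND]: Aft helm transmitter offline=occurs, Port system lost=occurs → all inputs occur → occurs.
Ship steering unresponsive [OR]: Starboard system inoperative=occurs, C feedback unit is down=not, Tiller link offline=not → at least one input occurs → occurs.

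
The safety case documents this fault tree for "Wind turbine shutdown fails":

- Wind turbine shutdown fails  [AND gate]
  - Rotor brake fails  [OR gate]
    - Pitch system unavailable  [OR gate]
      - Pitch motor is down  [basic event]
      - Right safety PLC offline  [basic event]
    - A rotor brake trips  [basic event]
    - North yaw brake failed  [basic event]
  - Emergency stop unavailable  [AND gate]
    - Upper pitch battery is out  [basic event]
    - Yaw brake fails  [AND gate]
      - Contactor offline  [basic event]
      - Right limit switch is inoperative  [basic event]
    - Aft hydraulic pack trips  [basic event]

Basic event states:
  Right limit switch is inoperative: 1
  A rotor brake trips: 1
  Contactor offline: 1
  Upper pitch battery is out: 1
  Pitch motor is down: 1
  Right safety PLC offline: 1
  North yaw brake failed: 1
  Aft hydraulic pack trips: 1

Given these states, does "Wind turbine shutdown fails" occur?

Pitch system unavailable [OR]: Pitch motor is down=occurs, Right safety PLC offline=occurs → at least one input occurs → occurs.
Rotor brake fails [OR]: Pitch system unavailable=occurs, A rotor brake trips=occurs, North yaw brake failed=occurs → at least one input occurs → occurs.
Yaw brake fails [AND]: Contactor offline=occurs, Right limit switch is inoperative=occurs → all inputs occur → occurs.
Emergency stop unavailable [AND]: Upper pitch battery is out=occurs, Yaw brake fails=occurs, Aft hydraulic pack trips=occurs → all inputs occur → occurs.
Wind turbine shutdown fails [AND]: Rotor brake fails=occurs, Emergency stop unavailable=occurs → all inputs occur → occurs.

Yes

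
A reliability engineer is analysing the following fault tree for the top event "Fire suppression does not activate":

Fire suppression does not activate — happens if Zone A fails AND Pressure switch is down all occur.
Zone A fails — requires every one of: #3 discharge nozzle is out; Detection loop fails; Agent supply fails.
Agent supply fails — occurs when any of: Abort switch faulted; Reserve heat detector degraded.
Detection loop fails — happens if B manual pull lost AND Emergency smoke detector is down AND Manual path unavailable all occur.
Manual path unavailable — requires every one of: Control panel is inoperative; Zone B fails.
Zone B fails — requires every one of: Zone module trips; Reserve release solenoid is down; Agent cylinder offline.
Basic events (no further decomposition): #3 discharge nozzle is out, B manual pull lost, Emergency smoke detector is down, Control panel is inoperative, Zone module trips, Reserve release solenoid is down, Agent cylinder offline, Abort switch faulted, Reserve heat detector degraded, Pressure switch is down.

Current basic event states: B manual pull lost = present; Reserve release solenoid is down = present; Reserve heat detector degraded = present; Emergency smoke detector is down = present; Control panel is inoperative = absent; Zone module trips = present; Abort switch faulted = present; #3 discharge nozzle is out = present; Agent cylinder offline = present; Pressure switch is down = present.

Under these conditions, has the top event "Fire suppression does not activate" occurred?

No

Zone B fails [AND]: Zone module trips=occurs, Reserve release solenoid is down=occurs, Agent cylinder offline=occurs → all inputs occur → occurs.
Manual path unavailable [AND]: Control panel is inoperative=not, Zone B fails=occurs → not all inputs occur → does not occur.
Detection loop fails [AND]: B manual pull lost=occurs, Emergency smoke detector is down=occurs, Manual path unavailable=not → not all inputs occur → does not occur.
Agent supply fails [OR]: Abort switch faulted=occurs, Reserve heat detector degraded=occurs → at least one input occurs → occurs.
Zone A fails [AND]: #3 discharge nozzle is out=occurs, Detection loop fails=not, Agent supply fails=occurs → not all inputs occur → does not occur.
Fire suppression does not activate [AND]: Zone A fails=not, Pressure switch is down=occurs → not all inputs occur → does not occur.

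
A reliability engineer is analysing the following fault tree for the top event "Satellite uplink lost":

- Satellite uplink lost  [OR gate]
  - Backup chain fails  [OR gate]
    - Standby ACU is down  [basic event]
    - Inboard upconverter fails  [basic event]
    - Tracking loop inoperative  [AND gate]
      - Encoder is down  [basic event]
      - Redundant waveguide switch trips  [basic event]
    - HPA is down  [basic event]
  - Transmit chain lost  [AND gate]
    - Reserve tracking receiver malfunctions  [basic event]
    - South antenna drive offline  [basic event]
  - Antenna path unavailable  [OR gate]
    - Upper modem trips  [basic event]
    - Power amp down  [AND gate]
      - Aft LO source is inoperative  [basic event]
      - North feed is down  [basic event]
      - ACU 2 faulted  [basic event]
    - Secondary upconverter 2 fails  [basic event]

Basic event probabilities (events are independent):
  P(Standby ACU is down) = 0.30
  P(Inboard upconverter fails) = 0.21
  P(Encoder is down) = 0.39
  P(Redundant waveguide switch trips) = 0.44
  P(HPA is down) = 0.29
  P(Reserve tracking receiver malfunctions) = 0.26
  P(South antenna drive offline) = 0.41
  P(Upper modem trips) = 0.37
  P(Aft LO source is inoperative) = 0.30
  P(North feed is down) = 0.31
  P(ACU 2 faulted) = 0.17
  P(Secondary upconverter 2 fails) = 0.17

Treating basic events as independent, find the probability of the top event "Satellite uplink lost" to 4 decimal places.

0.8505

P(Tracking loop inoperative) [AND] = 0.39 × 0.44 = 0.171600
P(Backup chain fails) [OR] = 1 − (1−0.30) × (1−0.21) × (1−0.171600) × (1−0.29) = 0.674745
P(Transmit chain lost) [AND] = 0.26 × 0.41 = 0.106600
P(Power amp down) [AND] = 0.30 × 0.31 × 0.17 = 0.015810
P(Antenna path unavailable) [OR] = 1 − (1−0.37) × (1−0.015810) × (1−0.17) = 0.485367
P(Satellite uplink lost) [OR] = 1 − (1−0.674745) × (1−0.106600) × (1−0.485367) = 0.850456
Rounded to 4 decimal places: P(Satellite uplink lost) ≈ 0.8505.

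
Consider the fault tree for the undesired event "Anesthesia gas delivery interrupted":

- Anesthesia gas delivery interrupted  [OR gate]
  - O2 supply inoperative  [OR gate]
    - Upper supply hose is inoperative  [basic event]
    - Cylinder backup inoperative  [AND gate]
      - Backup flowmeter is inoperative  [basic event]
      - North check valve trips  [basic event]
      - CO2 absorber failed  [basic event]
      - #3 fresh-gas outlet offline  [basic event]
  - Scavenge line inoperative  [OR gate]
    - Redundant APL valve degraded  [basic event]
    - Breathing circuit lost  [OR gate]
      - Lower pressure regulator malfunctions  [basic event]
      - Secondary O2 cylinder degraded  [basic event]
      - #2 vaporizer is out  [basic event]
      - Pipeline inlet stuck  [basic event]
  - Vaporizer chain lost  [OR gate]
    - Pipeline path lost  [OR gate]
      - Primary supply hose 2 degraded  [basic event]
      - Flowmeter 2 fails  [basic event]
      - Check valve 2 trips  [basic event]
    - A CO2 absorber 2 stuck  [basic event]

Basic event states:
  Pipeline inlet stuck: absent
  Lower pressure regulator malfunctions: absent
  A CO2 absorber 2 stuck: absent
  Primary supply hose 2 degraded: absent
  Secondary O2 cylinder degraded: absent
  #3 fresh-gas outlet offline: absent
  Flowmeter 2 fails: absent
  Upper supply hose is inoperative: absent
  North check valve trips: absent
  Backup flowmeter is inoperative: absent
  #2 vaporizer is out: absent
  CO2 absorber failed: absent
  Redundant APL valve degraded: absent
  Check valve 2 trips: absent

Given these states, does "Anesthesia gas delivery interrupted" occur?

Cylinder backup inoperative [AND]: Backup flowmeter is inoperative=not, North check valve trips=not, CO2 absorber failed=not, #3 fresh-gas outlet offline=not → not all inputs occur → does not occur.
O2 supply inoperative [OR]: Upper supply hose is inoperative=not, Cylinder backup inoperative=not → no input occurs → does not occur.
Breathing circuit lost [OR]: Lower pressure regulator malfunctions=not, Secondary O2 cylinder degraded=not, #2 vaporizer is out=not, Pipeline inlet stuck=not → no input occurs → does not occur.
Scavenge line inoperative [OR]: Redundant APL valve degraded=not, Breathing circuit lost=not → no input occurs → does not occur.
Pipeline path lost [OR]: Primary supply hose 2 degraded=not, Flowmeter 2 fails=not, Check valve 2 trips=not → no input occurs → does not occur.
Vaporizer chain lost [OR]: Pipeline path lost=not, A CO2 absorber 2 stuck=not → no input occurs → does not occur.
Anesthesia gas delivery interrupted [OR]: O2 supply inoperative=not, Scavenge line inoperative=not, Vaporizer chain lost=not → no input occurs → does not occur.

No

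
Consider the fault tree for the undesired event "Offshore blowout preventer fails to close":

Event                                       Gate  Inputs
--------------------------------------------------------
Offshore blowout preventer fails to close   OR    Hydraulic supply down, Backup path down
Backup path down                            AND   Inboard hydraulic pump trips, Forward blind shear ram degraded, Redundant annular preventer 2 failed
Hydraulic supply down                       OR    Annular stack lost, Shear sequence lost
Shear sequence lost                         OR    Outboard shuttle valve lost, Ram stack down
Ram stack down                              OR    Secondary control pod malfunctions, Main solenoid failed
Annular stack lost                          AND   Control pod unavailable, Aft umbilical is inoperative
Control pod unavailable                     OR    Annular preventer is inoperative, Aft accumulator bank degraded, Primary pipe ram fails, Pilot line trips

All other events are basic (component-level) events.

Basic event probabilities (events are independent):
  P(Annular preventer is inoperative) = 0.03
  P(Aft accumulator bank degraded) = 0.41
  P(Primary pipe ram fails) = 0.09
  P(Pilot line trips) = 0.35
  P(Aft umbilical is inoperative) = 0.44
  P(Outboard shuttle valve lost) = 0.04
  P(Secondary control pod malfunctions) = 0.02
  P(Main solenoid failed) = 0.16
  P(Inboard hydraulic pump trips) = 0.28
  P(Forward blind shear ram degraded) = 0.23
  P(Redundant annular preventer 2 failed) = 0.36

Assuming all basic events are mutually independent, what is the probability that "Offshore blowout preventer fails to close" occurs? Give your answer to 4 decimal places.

P(Control pod unavailable) [OR] = 1 − (1−0.03) × (1−0.41) × (1−0.09) × (1−0.35) = 0.661485
P(Annular stack lost) [AND] = 0.661485 × 0.44 = 0.291053
P(Ram stack down) [OR] = 1 − (1−0.02) × (1−0.16) = 0.176800
P(Shear sequence lost) [OR] = 1 − (1−0.04) × (1−0.176800) = 0.209728
P(Hydraulic supply down) [OR] = 1 − (1−0.291053) × (1−0.209728) = 0.439739
P(Backup path down) [AND] = 0.28 × 0.23 × 0.36 = 0.023184
P(Offshore blowout preventer fails to close) [OR] = 1 − (1−0.439739) × (1−0.023184) = 0.452728
Rounded to 4 decimal places: P(Offshore blowout preventer fails to close) ≈ 0.4527.

0.4527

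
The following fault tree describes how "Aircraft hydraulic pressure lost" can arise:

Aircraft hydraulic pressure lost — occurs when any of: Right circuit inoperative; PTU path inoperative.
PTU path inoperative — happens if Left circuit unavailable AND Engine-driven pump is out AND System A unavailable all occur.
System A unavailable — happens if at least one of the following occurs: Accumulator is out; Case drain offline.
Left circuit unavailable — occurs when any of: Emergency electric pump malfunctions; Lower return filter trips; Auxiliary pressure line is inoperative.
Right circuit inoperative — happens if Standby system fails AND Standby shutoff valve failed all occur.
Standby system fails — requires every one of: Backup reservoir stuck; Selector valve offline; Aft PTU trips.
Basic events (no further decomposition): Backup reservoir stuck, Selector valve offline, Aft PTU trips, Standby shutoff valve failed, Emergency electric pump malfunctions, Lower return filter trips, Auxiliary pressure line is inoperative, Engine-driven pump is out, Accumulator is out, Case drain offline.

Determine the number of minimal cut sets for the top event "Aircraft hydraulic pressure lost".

Standby system fails [AND]: one cut set from each child combined → 1 × 1 × 1 = 1 cut set(s).
Right circuit inoperative [AND]: one cut set from each child combined → 1 × 1 = 1 cut set(s).
Left circuit unavailable [OR]: union of children's cut sets → 3 cut set(s).
System A unavailable [OR]: union of children's cut sets → 2 cut set(s).
PTU path inoperative [AND]: one cut set from each child combined → 3 × 1 × 2 = 6 cut set(s).
Aircraft hydraulic pressure lost [OR]: union of children's cut sets → 7 cut set(s).
Minimal cut sets: {Aft PTU trips, Backup reservoir stuck, Selector valve offline, Standby shutoff valve failed}; {Accumulator is out, Emergency electric pump malfunctions, Engine-driven pump is out}; {Case drain offline, Emergency electric pump malfunctions, Engine-driven pump is out}; {Accumulator is out, Engine-driven pump is out, Lower return filter trips}; {Case drain offline, Engine-driven pump is out, Lower return filter trips}; {Accumulator is out, Auxiliary pressure line is inoperative, Engine-driven pump is out}; {Auxiliary pressure line is inoperative, Case drain offline, Engine-driven pump is out}.

7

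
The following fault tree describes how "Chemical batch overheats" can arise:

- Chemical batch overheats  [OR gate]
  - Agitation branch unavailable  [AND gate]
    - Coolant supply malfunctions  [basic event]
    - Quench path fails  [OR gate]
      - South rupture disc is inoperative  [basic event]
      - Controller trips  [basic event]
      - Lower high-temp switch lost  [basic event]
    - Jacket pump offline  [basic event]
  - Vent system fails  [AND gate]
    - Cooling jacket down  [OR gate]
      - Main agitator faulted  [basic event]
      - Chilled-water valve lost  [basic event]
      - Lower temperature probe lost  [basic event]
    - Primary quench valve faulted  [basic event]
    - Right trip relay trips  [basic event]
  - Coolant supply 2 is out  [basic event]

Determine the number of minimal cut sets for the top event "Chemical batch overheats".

7

Quench path fails [OR]: union of children's cut sets → 3 cut set(s).
Agitation branch unavailable [AND]: one cut set from each child combined → 1 × 3 × 1 = 3 cut set(s).
Cooling jacket down [OR]: union of children's cut sets → 3 cut set(s).
Vent system fails [AND]: one cut set from each child combined → 3 × 1 × 1 = 3 cut set(s).
Chemical batch overheats [OR]: union of children's cut sets → 7 cut set(s).
Minimal cut sets: {Coolant supply malfunctions, Jacket pump offline, South rupture disc is inoperative}; {Controller trips, Coolant supply malfunctions, Jacket pump offline}; {Coolant supply malfunctions, Jacket pump offline, Lower high-temp switch lost}; {Main agitator faulted, Primary quench valve faulted, Right trip relay trips}; {Chilled-water valve lost, Primary quench valve faulted, Right trip relay trips}; {Lower temperature probe lost, Primary quench valve faulted, Right trip relay trips}; {Coolant supply 2 is out}.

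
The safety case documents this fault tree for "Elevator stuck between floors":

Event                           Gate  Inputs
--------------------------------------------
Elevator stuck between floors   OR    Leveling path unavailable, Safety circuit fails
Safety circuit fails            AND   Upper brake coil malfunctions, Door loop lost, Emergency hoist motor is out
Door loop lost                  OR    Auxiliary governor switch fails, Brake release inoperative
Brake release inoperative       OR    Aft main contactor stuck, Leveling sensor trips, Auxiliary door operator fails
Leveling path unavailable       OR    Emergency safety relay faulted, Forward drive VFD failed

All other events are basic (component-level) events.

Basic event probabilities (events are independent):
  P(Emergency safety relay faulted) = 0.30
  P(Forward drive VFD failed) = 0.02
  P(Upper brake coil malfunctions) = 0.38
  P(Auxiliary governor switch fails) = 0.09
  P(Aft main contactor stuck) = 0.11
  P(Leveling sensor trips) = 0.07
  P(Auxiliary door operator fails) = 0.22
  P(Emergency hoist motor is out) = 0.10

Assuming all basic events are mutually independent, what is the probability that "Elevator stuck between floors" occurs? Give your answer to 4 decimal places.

0.3248

P(Leveling path unavailable) [OR] = 1 − (1−0.30) × (1−0.02) = 0.314000
P(Brake release inoperative) [OR] = 1 − (1−0.11) × (1−0.07) × (1−0.22) = 0.354394
P(Door loop lost) [OR] = 1 − (1−0.09) × (1−0.354394) = 0.412499
P(Safety circuit fails) [AND] = 0.38 × 0.412499 × 0.10 = 0.015675
P(Elevator stuck between floors) [OR] = 1 − (1−0.314000) × (1−0.015675) = 0.324753
Rounded to 4 decimal places: P(Elevator stuck between floors) ≈ 0.3248.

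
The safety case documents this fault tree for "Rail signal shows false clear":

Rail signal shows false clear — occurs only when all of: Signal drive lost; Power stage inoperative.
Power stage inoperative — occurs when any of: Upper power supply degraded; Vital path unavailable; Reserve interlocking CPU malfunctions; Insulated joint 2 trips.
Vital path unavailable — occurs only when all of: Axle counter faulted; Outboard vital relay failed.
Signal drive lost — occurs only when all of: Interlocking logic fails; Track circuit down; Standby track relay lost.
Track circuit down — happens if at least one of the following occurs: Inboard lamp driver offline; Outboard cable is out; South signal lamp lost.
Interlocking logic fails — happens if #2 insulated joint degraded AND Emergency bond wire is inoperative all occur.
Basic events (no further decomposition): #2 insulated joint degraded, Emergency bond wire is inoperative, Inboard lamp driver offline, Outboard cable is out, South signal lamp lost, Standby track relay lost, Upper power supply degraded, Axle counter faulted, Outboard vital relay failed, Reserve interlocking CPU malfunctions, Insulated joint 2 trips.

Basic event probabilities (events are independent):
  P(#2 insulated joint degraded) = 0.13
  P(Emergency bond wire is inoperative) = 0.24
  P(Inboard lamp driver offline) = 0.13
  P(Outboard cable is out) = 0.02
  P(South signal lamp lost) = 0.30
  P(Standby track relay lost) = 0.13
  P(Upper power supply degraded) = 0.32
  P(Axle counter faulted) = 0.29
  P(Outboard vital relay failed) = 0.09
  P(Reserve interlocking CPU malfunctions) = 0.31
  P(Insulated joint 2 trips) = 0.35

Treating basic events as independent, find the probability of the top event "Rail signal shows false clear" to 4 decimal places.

P(Interlocking logic fails) [AND] = 0.13 × 0.24 = 0.031200
P(Track circuit down) [OR] = 1 − (1−0.13) × (1−0.02) × (1−0.30) = 0.403180
P(Signal drive lost) [AND] = 0.031200 × 0.403180 × 0.13 = 0.001635
P(Vital path unavailable) [AND] = 0.29 × 0.09 = 0.026100
P(Power stage inoperative) [OR] = 1 − (1−0.32) × (1−0.026100) × (1−0.31) × (1−0.35) = 0.702980
P(Rail signal shows false clear) [AND] = 0.001635 × 0.702980 = 0.001149
Rounded to 4 decimal places: P(Rail signal shows false clear) ≈ 0.0011.

0.0011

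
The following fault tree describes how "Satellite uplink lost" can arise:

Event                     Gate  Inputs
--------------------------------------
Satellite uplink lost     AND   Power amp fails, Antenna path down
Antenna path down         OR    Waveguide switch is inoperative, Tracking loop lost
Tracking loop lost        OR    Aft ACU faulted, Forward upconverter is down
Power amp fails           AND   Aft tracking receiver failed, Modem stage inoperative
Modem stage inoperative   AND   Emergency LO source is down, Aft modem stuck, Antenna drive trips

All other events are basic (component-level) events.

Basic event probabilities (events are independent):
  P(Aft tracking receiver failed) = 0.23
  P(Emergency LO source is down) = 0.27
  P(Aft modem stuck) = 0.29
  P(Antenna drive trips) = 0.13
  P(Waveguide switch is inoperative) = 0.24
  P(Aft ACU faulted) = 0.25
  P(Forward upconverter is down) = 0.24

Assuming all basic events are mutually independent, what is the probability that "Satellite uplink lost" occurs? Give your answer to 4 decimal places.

P(Modem stage inoperative) [AND] = 0.27 × 0.29 × 0.13 = 0.010179
P(Power amp fails) [AND] = 0.23 × 0.010179 = 0.002341
P(Tracking loop lost) [OR] = 1 − (1−0.25) × (1−0.24) = 0.430000
P(Antenna path down) [OR] = 1 − (1−0.24) × (1−0.430000) = 0.566800
P(Satellite uplink lost) [AND] = 0.002341 × 0.566800 = 0.001327
Rounded to 4 decimal places: P(Satellite uplink lost) ≈ 0.0013.

0.0013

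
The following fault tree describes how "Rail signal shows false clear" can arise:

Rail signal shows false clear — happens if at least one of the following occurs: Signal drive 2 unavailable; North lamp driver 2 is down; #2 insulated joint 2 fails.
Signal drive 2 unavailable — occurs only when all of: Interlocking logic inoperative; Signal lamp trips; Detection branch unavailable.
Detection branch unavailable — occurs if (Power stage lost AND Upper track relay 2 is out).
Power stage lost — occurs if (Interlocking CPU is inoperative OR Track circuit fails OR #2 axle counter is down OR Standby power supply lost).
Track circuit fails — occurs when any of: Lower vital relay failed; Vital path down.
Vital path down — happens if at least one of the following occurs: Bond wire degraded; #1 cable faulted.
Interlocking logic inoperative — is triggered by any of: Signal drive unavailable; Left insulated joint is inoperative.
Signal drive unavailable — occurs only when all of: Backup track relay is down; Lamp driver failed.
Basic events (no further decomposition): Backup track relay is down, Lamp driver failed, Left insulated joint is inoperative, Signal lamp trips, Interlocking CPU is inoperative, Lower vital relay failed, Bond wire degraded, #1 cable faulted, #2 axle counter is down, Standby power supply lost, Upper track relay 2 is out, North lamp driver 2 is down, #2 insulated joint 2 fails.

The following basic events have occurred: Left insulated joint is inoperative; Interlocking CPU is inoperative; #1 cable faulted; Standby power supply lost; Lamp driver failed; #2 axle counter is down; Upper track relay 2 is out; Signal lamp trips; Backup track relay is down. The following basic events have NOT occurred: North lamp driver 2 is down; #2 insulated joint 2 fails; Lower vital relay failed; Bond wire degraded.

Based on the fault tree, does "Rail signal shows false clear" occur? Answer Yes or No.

Signal drive unavailable [AND]: Backup track relay is down=occurs, Lamp driver failed=occurs → all inputs occur → occurs.
Interlocking logic inoperative [OR]: Signal drive unavailable=occurs, Left insulated joint is inoperative=occurs → at least one input occurs → occurs.
Vital path down [OR]: Bond wire degraded=not, #1 cable faulted=occurs → at least one input occurs → occurs.
Track circuit fails [OR]: Lower vital relay failed=not, Vital path down=occurs → at least one input occurs → occurs.
Power stage lost [OR]: Interlocking CPU is inoperative=occurs, Track circuit fails=occurs, #2 axle counter is down=occurs, Standby power supply lost=occurs → at least one input occurs → occurs.
Detection branch unavailable [AND]: Power stage lost=occurs, Upper track relay 2 is out=occurs → all inputs occur → occurs.
Signal drive 2 unavailable [AND]: Interlocking logic inoperative=occurs, Signal lamp trips=occurs, Detection branch unavailable=occurs → all inputs occur → occurs.
Rail signal shows false clear [OR]: Signal drive 2 unavailable=occurs, North lamp driver 2 is down=not, #2 insulated joint 2 fails=not → at least one input occurs → occurs.

Yes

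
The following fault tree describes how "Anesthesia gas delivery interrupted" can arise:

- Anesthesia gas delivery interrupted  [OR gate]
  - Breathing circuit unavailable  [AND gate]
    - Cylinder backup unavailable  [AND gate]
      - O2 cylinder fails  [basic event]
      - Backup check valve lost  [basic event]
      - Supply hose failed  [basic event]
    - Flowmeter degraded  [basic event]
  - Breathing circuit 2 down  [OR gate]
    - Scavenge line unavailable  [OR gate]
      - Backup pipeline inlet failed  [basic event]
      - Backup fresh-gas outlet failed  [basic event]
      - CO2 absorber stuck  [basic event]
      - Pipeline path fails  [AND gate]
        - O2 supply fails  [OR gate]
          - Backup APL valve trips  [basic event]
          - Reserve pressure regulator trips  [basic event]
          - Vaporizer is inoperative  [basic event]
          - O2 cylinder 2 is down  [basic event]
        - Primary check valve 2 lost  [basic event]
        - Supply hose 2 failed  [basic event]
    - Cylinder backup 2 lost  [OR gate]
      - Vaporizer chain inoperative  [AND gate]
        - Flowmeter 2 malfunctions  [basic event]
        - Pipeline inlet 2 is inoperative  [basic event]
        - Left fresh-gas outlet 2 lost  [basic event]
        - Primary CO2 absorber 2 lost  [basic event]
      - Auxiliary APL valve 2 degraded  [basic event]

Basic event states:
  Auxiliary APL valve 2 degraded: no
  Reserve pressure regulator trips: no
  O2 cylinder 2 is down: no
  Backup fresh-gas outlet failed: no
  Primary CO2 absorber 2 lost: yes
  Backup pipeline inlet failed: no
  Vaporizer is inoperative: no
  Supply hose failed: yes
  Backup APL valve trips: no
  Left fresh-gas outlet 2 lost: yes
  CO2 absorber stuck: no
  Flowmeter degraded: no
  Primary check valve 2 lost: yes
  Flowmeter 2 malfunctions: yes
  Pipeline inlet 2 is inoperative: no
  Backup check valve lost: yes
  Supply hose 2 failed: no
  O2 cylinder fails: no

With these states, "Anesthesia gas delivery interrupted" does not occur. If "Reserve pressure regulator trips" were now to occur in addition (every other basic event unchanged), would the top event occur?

Counterfactual: set "Reserve pressure regulator trips" to occurred.
Cylinder backup unavailable [AND]: O2 cylinder fails=not, Backup check valve lost=occurs, Supply hose failed=occurs → not all inputs occur → does not occur.
Breathing circuit unavailable [AND]: Cylinder backup unavailable=not, Flowmeter degraded=not → not all inputs occur → does not occur.
O2 supply fails [OR]: Backup APL valve trips=not, Reserve pressure regulator trips=occurs, Vaporizer is inoperative=not, O2 cylinder 2 is down=not → at least one input occurs → occurs.
Pipeline path fails [AND]: O2 supply fails=occurs, Primary check valve 2 lost=occurs, Supply hose 2 failed=not → not all inputs occur → does not occur.
Scavenge line unavailable [OR]: Backup pipeline inlet failed=not, Backup fresh-gas outlet failed=not, CO2 absorber stuck=not, Pipeline path fails=not → no input occurs → does not occur.
Vaporizer chain inoperative [AND]: Flowmeter 2 malfunctions=occurs, Pipeline inlet 2 is inoperative=not, Left fresh-gas outlet 2 lost=occurs, Primary CO2 absorber 2 lost=occurs → not all inputs occur → does not occur.
Cylinder backup 2 lost [OR]: Vaporizer chain inoperative=not, Auxiliary APL valve 2 degraded=not → no input occurs → does not occur.
Breathing circuit 2 down [OR]: Scavenge line unavailable=not, Cylinder backup 2 lost=not → no input occurs → does not occur.
Anesthesia gas delivery interrupted [OR]: Breathing circuit unavailable=not, Breathing circuit 2 down=not → no input occurs → does not occur.

No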